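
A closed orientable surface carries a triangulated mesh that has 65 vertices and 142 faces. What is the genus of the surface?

Every face is a triangle, so 2E = 3·142 = 426, giving E = 213.
χ = V − E + F = 65 − 213 + 142 = -6.
For a closed orientable surface χ = 2 − 2g, so g = (2 − (-6))/2 = 4.

4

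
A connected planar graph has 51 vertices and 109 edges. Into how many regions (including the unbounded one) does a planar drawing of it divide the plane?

60

Euler's formula for a connected plane graph: V − E + F = 2, so F = 2 − 51 + 109 = 60.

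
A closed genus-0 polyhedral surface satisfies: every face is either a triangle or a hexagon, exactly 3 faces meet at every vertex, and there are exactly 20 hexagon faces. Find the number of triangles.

Let x be the number of triangles; then F = 20 + x.
Edge–face incidences: 2E = 6·20 + 3·x = 120 + 3x.
Every vertex has degree 3, so 3V = 2E.
Euler: V − E + F = 2 ⇒ (2E)/3 − E + (20 + x) = 2.
Multiply by 6: 2·(2E) − 3·(2E) + 6·(20 + x) = 12, i.e. 120 + 6x − (120 + 3x) = 12.
Collecting terms: 3x = 12, so x = 4.
Then 2E = 120 + 3·4 = 132, so E = 66, V = 2E/3 = 44, F = 20 + 4 = 24.

4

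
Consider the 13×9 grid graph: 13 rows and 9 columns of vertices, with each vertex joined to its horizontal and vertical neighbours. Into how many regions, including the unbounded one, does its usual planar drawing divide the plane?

97

The grid has V = 13·9 = 117 vertices and E = 13·8 + 9·12 = 212 edges.
F = 2 − V + E = 2 − 117 + 212 = 97.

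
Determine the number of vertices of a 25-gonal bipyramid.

27

A bipyramid over an n-gon has 2n triangular faces and n + 2 vertices: V = 25 + 2 = 27, E = 3·25 = 75, F = 2·25 = 50.
Check: V − E + F = 27 − 75 + 50 = 2.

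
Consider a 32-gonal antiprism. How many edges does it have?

An antiprism on an n-gon has two n-gon caps and 2n triangles: V = 2·32 = 64, E = 4·32 = 128, F = 2·32 + 2 = 66.

128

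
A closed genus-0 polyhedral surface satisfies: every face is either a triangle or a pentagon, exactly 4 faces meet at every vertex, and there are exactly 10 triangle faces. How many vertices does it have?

Let x be the number of pentagons; then F = 10 + x.
Edge–face incidences: 2E = 3·10 + 5·x = 30 + 5x.
Every vertex has degree 4, so 4V = 2E.
Euler: V − E + F = 2 ⇒ (2E)/4 − E + (10 + x) = 2.
Multiply by 8: 2·(2E) − 4·(2E) + 8·(10 + x) = 16, i.e. 80 + 8x − 2·(30 + 5x) = 16.
Collecting terms: −2x + 20 = 16, so −2x = −4, so x = 2.
Then 2E = 30 + 5·2 = 40, so E = 20, V = 2E/4 = 10, F = 10 + 2 = 12.

10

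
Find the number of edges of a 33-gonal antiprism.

An antiprism on an n-gon has two n-gon caps and 2n triangles: V = 2·33 = 66, E = 4·33 = 132, F = 2·33 + 2 = 68.

132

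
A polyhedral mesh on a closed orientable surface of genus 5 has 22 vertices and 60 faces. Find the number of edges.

For a closed orientable surface of genus 5, χ = 2 − 2·5 = -8.
E = V + F − (-8) = 22 + 60 − (-8) = 90.

90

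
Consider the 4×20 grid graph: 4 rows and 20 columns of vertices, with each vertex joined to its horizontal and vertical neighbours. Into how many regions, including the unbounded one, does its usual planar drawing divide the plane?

58

The grid has V = 4·20 = 80 vertices and E = 4·19 + 20·3 = 136 edges.
F = 2 − V + E = 2 − 80 + 136 = 58.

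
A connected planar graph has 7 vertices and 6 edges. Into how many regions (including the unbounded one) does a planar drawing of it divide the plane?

1

Euler's formula for a connected plane graph: V − E + F = 2, so F = 2 − 7 + 6 = 1.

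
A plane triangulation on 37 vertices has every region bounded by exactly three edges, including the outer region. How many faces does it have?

70

In a plane triangulation 3F = 2E and V − E + F = 2, so F = 2V − 4 = 2·37 − 4 = 70.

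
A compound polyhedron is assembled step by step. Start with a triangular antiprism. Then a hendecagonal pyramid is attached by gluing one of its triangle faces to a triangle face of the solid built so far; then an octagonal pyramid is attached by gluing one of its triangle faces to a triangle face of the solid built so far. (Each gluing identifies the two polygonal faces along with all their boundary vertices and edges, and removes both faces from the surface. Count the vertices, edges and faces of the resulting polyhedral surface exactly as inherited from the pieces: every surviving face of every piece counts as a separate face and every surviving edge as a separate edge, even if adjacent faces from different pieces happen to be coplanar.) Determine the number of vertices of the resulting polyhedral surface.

21

A triangular antiprism: V=6, E=12, F=8.
Attach a hendecagonal pyramid (V=12, E=22, F=12) along a 3-gon: merge 3 vertices and 3 edges, delete both glued faces → V=15, E=31, F=18.
Attach an octagonal pyramid (V=9, E=16, F=9) along a 3-gon: merge 3 vertices and 3 edges, delete both glued faces → V=21, E=44, F=25.
Check: V − E + F = 21 − 44 + 25 = 2.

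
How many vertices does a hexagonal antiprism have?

12

An antiprism on an n-gon has two n-gon caps and 2n triangles: V = 2·6 = 12, E = 4·6 = 24, F = 2·6 + 2 = 14.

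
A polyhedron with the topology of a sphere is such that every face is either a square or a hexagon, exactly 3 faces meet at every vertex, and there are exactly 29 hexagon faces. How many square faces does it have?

6

Let x be the number of squares; then F = 29 + x.
Edge–face incidences: 2E = 6·29 + 4·x = 174 + 4x.
Every vertex has degree 3, so 3V = 2E.
Euler: V − E + F = 2 ⇒ (2E)/3 − E + (29 + x) = 2.
Multiply by 6: 2·(2E) − 3·(2E) + 6·(29 + x) = 12, i.e. 174 + 6x − (174 + 4x) = 12.
Collecting terms: 2x = 12, so x = 6.
Then 2E = 174 + 4·6 = 198, so E = 99, V = 2E/3 = 66, F = 29 + 6 = 35.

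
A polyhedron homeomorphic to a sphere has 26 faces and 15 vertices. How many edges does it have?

Here V − E + F = 2.
E = V + F − (2) = 15 + 26 − (2) = 39.

39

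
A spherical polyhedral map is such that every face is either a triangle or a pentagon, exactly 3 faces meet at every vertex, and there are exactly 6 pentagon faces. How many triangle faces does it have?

2

Let x be the number of triangles; then F = 6 + x.
Edge–face incidences: 2E = 5·6 + 3·x = 30 + 3x.
Every vertex has degree 3, so 3V = 2E.
Euler: V − E + F = 2 ⇒ (2E)/3 − E + (6 + x) = 2.
Multiply by 6: 2·(2E) − 3·(2E) + 6·(6 + x) = 12, i.e. 36 + 6x − (30 + 3x) = 12.
Collecting terms: 3x + 6 = 12, so 3x = 6, so x = 2.
Then 2E = 30 + 3·2 = 36, so E = 18, V = 2E/3 = 12, F = 6 + 2 = 8.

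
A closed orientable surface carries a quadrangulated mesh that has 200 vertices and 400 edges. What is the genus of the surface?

1

Every face is a square and each edge borders two faces, so 4F = 2·400, giving F = 200.
χ = V − E + F = 200 − 400 + 200 = 0.
For a closed orientable surface χ = 2 − 2g, so g = (2 − (0))/2 = 1.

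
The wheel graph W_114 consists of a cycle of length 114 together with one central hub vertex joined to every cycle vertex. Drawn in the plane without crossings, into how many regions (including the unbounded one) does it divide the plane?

W_114 has V = 114 + 1 = 115 vertices and E = 2·114 = 228 edges.
By Euler's formula F = 2 − V + E = 2 − 115 + 228 = 115.

115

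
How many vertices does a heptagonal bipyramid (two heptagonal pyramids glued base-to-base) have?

9

A bipyramid over an n-gon has 2n triangular faces and n + 2 vertices: V = 7 + 2 = 9, E = 3·7 = 21, F = 2·7 = 14.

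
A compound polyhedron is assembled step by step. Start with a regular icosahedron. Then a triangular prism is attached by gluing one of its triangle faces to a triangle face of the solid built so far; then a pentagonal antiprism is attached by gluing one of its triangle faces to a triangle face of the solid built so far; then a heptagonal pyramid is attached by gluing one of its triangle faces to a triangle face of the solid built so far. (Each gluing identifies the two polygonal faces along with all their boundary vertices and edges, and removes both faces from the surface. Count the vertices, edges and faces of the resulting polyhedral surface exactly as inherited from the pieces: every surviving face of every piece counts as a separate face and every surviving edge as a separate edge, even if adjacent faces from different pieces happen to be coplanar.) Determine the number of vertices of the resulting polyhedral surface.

A regular icosahedron: V=12, E=30, F=20.
Attach a triangular prism (V=6, E=9, F=5) along a 3-gon: merge 3 vertices and 3 edges, delete both glued faces → V=15, E=36, F=23.
Attach a pentagonal antiprism (V=10, E=20, F=12) along a 3-gon: merge 3 vertices and 3 edges, delete both glued faces → V=22, E=53, F=33.
Attach a heptagonal pyramid (V=8, E=14, F=8) along a 3-gon: merge 3 vertices and 3 edges, delete both glued faces → V=27, E=64, F=39.
Check: V − E + F = 27 − 64 + 39 = 2.

27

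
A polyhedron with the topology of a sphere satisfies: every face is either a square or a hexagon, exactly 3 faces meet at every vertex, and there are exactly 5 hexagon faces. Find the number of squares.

6

Let x be the number of squares; then F = 5 + x.
Edge–face incidences: 2E = 6·5 + 4·x = 30 + 4x.
Every vertex has degree 3, so 3V = 2E.
Euler: V − E + F = 2 ⇒ (2E)/3 − E + (5 + x) = 2.
Multiply by 6: 2·(2E) − 3·(2E) + 6·(5 + x) = 12, i.e. 30 + 6x − (30 + 4x) = 12.
Collecting terms: 2x = 12, so x = 6.
Then 2E = 30 + 4·6 = 54, so E = 27, V = 2E/3 = 18, F = 5 + 6 = 11.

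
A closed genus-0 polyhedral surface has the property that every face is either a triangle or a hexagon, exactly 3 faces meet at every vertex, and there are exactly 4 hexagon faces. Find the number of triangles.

Let x be the number of triangles; then F = 4 + x.
Edge–face incidences: 2E = 6·4 + 3·x = 24 + 3x.
Every vertex has degree 3, so 3V = 2E.
Euler: V − E + F = 2 ⇒ (2E)/3 − E + (4 + x) = 2.
Multiply by 6: 2·(2E) − 3·(2E) + 6·(4 + x) = 12, i.e. 24 + 6x − (24 + 3x) = 12.
Collecting terms: 3x = 12, so x = 4.
Then 2E = 24 + 3·4 = 36, so E = 18, V = 2E/3 = 12, F = 4 + 4 = 8.

4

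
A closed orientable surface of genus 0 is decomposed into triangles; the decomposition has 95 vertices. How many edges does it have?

χ = 2 − 2·0 = 2, and every face is a triangle so 3F = 2E.
V − E + F = 2 with E = 3F/2 gives 95 − (3/2 − 1)·F = 2, so F = 186 and E = 279.

279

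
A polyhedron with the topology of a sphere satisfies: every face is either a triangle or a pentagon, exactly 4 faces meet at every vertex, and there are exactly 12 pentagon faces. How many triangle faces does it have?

20

Let x be the number of triangles; then F = 12 + x.
Edge–face incidences: 2E = 5·12 + 3·x = 60 + 3x.
Every vertex has degree 4, so 4V = 2E.
Euler: V − E + F = 2 ⇒ (2E)/4 − E + (12 + x) = 2.
Multiply by 8: 2·(2E) − 4·(2E) + 8·(12 + x) = 16, i.e. 96 + 8x − 2·(60 + 3x) = 16.
Collecting terms: 2x − 24 = 16, so 2x = 40, so x = 20.
Then 2E = 60 + 3·20 = 120, so E = 60, V = 2E/4 = 30, F = 12 + 20 = 32.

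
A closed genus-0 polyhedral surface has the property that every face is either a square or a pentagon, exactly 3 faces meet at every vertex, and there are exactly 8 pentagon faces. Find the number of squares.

Let x be the number of squares; then F = 8 + x.
Edge–face incidences: 2E = 5·8 + 4·x = 40 + 4x.
Every vertex has degree 3, so 3V = 2E.
Euler: V − E + F = 2 ⇒ (2E)/3 − E + (8 + x) = 2.
Multiply by 6: 2·(2E) − 3·(2E) + 6·(8 + x) = 12, i.e. 48 + 6x − (40 + 4x) = 12.
Collecting terms: 2x + 8 = 12, so 2x = 4, so x = 2.
Then 2E = 40 + 4·2 = 48, so E = 24, V = 2E/3 = 16, F = 8 + 2 = 10.

2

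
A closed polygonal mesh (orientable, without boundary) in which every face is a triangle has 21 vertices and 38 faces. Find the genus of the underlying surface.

Every face is a triangle, so 2E = 3·38 = 114, giving E = 57.
χ = V − E + F = 21 − 57 + 38 = 2.
For a closed orientable surface χ = 2 − 2g, so g = (2 − (2))/2 = 0.

0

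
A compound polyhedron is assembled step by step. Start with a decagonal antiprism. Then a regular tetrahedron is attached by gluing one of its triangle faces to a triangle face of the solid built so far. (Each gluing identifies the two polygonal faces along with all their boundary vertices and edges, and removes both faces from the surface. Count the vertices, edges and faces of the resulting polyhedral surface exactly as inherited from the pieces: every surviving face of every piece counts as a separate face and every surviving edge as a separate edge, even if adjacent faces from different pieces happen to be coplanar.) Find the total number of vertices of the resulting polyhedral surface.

21

A decagonal antiprism: V=20, E=40, F=22.
Attach a regular tetrahedron (V=4, E=6, F=4) along a 3-gon: merge 3 vertices and 3 edges, delete both glued faces → V=21, E=43, F=24.
Check: V − E + F = 21 − 43 + 24 = 2.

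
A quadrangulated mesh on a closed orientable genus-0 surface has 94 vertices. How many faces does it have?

92

χ = 2 − 2·0 = 2, and every face is a square so 4F = 2E.
V − E + F = 2 with E = 4F/2 gives 94 − (4/2 − 1)·F = 2, so F = 92 and E = 184.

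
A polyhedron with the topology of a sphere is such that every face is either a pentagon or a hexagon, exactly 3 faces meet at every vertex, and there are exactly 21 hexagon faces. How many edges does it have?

Let x be the number of pentagons; then F = 21 + x.
Edge–face incidences: 2E = 6·21 + 5·x = 126 + 5x.
Every vertex has degree 3, so 3V = 2E.
Euler: V − E + F = 2 ⇒ (2E)/3 − E + (21 + x) = 2.
Multiply by 6: 2·(2E) − 3·(2E) + 6·(21 + x) = 12, i.e. 126 + 6x − (126 + 5x) = 12.
Collecting terms: x = 12.
Then 2E = 126 + 5·12 = 186, so E = 93, V = 2E/3 = 62, F = 21 + 12 = 33.

93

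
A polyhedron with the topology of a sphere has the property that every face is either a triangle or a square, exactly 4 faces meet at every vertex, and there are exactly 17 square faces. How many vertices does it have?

23

Let x be the number of triangles; then F = 17 + x.
Edge–face incidences: 2E = 4·17 + 3·x = 68 + 3x.
Every vertex has degree 4, so 4V = 2E.
Euler: V − E + F = 2 ⇒ (2E)/4 − E + (17 + x) = 2.
Multiply by 8: 2·(2E) − 4·(2E) + 8·(17 + x) = 16, i.e. 136 + 8x − 2·(68 + 3x) = 16.
Collecting terms: 2x = 16, so x = 8.
Then 2E = 68 + 3·8 = 92, so E = 46, V = 2E/4 = 23, F = 17 + 8 = 25.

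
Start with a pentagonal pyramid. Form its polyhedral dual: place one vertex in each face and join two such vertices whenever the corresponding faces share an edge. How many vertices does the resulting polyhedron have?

The base solid has V = 6, E = 10, F = 6.
The dual swaps V and F and preserves E: V′ = F = 6, E′ = E = 10, F′ = V = 6.

6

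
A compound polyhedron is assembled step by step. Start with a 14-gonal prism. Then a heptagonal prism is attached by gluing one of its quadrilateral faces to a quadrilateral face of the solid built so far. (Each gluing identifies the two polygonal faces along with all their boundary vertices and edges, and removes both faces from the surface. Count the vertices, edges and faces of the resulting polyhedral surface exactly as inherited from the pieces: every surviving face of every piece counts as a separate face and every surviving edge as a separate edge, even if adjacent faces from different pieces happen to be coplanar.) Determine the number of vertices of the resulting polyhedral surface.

A 14-gonal prism: V=28, E=42, F=16.
Attach a heptagonal prism (V=14, E=21, F=9) along a 4-gon: merge 4 vertices and 4 edges, delete both glued faces → V=38, E=59, F=23.
Check: V − E + F = 38 − 59 + 23 = 2.

38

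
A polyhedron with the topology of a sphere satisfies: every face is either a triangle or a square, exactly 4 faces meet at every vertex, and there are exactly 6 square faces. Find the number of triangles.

Let x be the number of triangles; then F = 6 + x.
Edge–face incidences: 2E = 4·6 + 3·x = 24 + 3x.
Every vertex has degree 4, so 4V = 2E.
Euler: V − E + F = 2 ⇒ (2E)/4 − E + (6 + x) = 2.
Multiply by 8: 2·(2E) − 4·(2E) + 8·(6 + x) = 16, i.e. 48 + 8x − 2·(24 + 3x) = 16.
Collecting terms: 2x = 16, so x = 8.
Then 2E = 24 + 3·8 = 48, so E = 24, V = 2E/4 = 12, F = 6 + 8 = 14.

8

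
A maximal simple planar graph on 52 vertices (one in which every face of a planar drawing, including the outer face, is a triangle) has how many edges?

In a plane triangulation 3F = 2E and V − E + F = 2, so E = 3V − 6 = 3·52 − 6 = 150.

150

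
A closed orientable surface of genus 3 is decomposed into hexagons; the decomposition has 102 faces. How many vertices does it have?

200

χ = 2 − 2·3 = -4, and every face is a hexagon so 6F = 2E.
E = 6·102/2 = 306. Then V = -4 + E − F = -4 + 306 − 102 = 200.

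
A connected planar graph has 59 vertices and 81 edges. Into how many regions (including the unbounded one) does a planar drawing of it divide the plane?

Euler's formula for a connected plane graph: V − E + F = 2, so F = 2 − 59 + 81 = 24.

24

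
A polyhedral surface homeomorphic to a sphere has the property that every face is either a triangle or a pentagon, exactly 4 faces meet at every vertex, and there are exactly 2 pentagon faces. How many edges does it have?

Let x be the number of triangles; then F = 2 + x.
Edge–face incidences: 2E = 5·2 + 3·x = 10 + 3x.
Every vertex has degree 4, so 4V = 2E.
Euler: V − E + F = 2 ⇒ (2E)/4 − E + (2 + x) = 2.
Multiply by 8: 2·(2E) − 4·(2E) + 8·(2 + x) = 16, i.e. 16 + 8x − 2·(10 + 3x) = 16.
Collecting terms: 2x − 4 = 16, so 2x = 20, so x = 10.
Then 2E = 10 + 3·10 = 40, so E = 20, V = 2E/4 = 10, F = 2 + 10 = 12.

20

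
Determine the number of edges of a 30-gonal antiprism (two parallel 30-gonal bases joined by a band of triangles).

120

An antiprism on an n-gon has two n-gon caps and 2n triangles: V = 2·30 = 60, E = 4·30 = 120, F = 2·30 + 2 = 62.
Check: V − E + F = 60 − 120 + 62 = 2.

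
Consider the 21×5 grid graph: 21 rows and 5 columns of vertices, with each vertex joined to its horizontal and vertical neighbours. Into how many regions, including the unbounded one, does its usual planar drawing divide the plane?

81

The grid has V = 21·5 = 105 vertices and E = 21·4 + 5·20 = 184 edges.
F = 2 − V + E = 2 − 105 + 184 = 81.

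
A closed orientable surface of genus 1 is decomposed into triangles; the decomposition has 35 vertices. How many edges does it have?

105

χ = 2 − 2·1 = 0, and every face is a triangle so 3F = 2E.
V − E + F = 0 with E = 3F/2 gives 35 − (3/2 − 1)·F = 0, so F = 70 and E = 105.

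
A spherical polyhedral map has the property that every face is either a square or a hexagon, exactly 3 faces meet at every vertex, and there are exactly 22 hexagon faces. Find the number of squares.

6

Let x be the number of squares; then F = 22 + x.
Edge–face incidences: 2E = 6·22 + 4·x = 132 + 4x.
Every vertex has degree 3, so 3V = 2E.
Euler: V − E + F = 2 ⇒ (2E)/3 − E + (22 + x) = 2.
Multiply by 6: 2·(2E) − 3·(2E) + 6·(22 + x) = 12, i.e. 132 + 6x − (132 + 4x) = 12.
Collecting terms: 2x = 12, so x = 6.
Then 2E = 132 + 4·6 = 156, so E = 78, V = 2E/3 = 52, F = 22 + 6 = 28.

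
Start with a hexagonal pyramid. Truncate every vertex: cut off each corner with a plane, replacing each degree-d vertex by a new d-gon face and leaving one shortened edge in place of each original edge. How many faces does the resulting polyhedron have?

14

The base solid has V = 7, E = 12, F = 7.
Truncation replaces each original edge-end by a new vertex, so V′ = 2E = 24.
Each original edge survives, and each old vertex of degree d contributes d new edges; summing degrees gives Σd = 2E, so E′ = E + 2E = 3E = 36.
Each original face survives and each original vertex becomes one new face: F′ = F + V = 14.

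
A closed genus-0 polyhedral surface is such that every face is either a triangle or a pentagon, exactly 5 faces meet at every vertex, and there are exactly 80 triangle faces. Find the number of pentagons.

12

Let x be the number of pentagons; then F = 80 + x.
Edge–face incidences: 2E = 3·80 + 5·x = 240 + 5x.
Every vertex has degree 5, so 5V = 2E.
Euler: V − E + F = 2 ⇒ (2E)/5 − E + (80 + x) = 2.
Multiply by 10: 2·(2E) − 5·(2E) + 10·(80 + x) = 20, i.e. 800 + 10x − 3·(240 + 5x) = 20.
Collecting terms: −5x + 80 = 20, so −5x = −60, so x = 12.
Then 2E = 240 + 5·12 = 300, so E = 150, V = 2E/5 = 60, F = 80 + 12 = 92.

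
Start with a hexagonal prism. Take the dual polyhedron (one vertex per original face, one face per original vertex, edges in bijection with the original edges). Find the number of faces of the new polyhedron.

The base solid has V = 12, E = 18, F = 8.
The dual swaps V and F and preserves E: V′ = F = 8, E′ = E = 18, F′ = V = 12.

12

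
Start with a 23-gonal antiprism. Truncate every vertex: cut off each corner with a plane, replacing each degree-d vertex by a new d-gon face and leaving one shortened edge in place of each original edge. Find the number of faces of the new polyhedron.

94

The base solid has V = 46, E = 92, F = 48.
Truncation replaces each original edge-end by a new vertex, so V′ = 2E = 184.
Each original edge survives, and each old vertex of degree d contributes d new edges; summing degrees gives Σd = 2E, so E′ = E + 2E = 3E = 276.
Each original face survives and each original vertex becomes one new face: F′ = F + V = 94.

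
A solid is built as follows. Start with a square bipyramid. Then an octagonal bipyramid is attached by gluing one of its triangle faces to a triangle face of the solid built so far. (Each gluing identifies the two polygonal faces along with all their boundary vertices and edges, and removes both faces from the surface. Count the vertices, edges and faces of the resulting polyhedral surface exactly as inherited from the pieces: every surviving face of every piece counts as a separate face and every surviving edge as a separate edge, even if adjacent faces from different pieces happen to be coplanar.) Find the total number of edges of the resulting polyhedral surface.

A square bipyramid: V=6, E=12, F=8.
Attach an octagonal bipyramid (V=10, E=24, F=16) along a 3-gon: merge 3 vertices and 3 edges, delete both glued faces → V=13, E=33, F=22.
Check: V − E + F = 13 − 33 + 22 = 2.

33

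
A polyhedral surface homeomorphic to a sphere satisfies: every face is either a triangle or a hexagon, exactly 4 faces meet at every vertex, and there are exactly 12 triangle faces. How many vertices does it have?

Let x be the number of hexagons; then F = 12 + x.
Edge–face incidences: 2E = 3·12 + 6·x = 36 + 6x.
Every vertex has degree 4, so 4V = 2E.
Euler: V − E + F = 2 ⇒ (2E)/4 − E + (12 + x) = 2.
Multiply by 8: 2·(2E) − 4·(2E) + 8·(12 + x) = 16, i.e. 96 + 8x − 2·(36 + 6x) = 16.
Collecting terms: −4x + 24 = 16, so −4x = −8, so x = 2.
Then 2E = 36 + 6·2 = 48, so E = 24, V = 2E/4 = 12, F = 12 + 2 = 14.

12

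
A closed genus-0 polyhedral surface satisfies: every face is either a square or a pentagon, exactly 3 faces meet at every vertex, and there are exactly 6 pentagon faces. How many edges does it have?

21

Let x be the number of squares; then F = 6 + x.
Edge–face incidences: 2E = 5·6 + 4·x = 30 + 4x.
Every vertex has degree 3, so 3V = 2E.
Euler: V − E + F = 2 ⇒ (2E)/3 − E + (6 + x) = 2.
Multiply by 6: 2·(2E) − 3·(2E) + 6·(6 + x) = 12, i.e. 36 + 6x − (30 + 4x) = 12.
Collecting terms: 2x + 6 = 12, so 2x = 6, so x = 3.
Then 2E = 30 + 4·3 = 42, so E = 21, V = 2E/3 = 14, F = 6 + 3 = 9.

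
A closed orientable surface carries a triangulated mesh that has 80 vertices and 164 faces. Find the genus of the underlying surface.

2

Every face is a triangle, so 2E = 3·164 = 492, giving E = 246.
χ = V − E + F = 80 − 246 + 164 = -2.
For a closed orientable surface χ = 2 − 2g, so g = (2 − (-2))/2 = 2.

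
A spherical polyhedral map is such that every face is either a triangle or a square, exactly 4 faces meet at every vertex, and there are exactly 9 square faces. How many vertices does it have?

Let x be the number of triangles; then F = 9 + x.
Edge–face incidences: 2E = 4·9 + 3·x = 36 + 3x.
Every vertex has degree 4, so 4V = 2E.
Euler: V − E + F = 2 ⇒ (2E)/4 − E + (9 + x) = 2.
Multiply by 8: 2·(2E) − 4·(2E) + 8·(9 + x) = 16, i.e. 72 + 8x − 2·(36 + 3x) = 16.
Collecting terms: 2x = 16, so x = 8.
Then 2E = 36 + 3·8 = 60, so E = 30, V = 2E/4 = 15, F = 9 + 8 = 17.

15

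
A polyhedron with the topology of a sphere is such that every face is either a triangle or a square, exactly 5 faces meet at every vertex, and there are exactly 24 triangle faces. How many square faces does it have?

2

Let x be the number of squares; then F = 24 + x.
Edge–face incidences: 2E = 3·24 + 4·x = 72 + 4x.
Every vertex has degree 5, so 5V = 2E.
Euler: V − E + F = 2 ⇒ (2E)/5 − E + (24 + x) = 2.
Multiply by 10: 2·(2E) − 5·(2E) + 10·(24 + x) = 20, i.e. 240 + 10x − 3·(72 + 4x) = 20.
Collecting terms: −2x + 24 = 20, so −2x = −4, so x = 2.
Then 2E = 72 + 4·2 = 80, so E = 40, V = 2E/5 = 16, F = 24 + 2 = 26.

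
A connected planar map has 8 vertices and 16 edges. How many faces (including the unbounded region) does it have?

Euler's formula for a connected plane graph: V − E + F = 2, so F = 2 − 8 + 16 = 10.

10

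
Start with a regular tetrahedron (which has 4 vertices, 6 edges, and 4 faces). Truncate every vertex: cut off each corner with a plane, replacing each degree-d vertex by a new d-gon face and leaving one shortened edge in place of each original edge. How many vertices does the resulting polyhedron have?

12

Truncation replaces each original edge-end by a new vertex, so V′ = 2E = 12.
Each original edge survives, and each old vertex of degree d contributes d new edges; summing degrees gives Σd = 2E, so E′ = E + 2E = 3E = 18.
Each original face survives and each original vertex becomes one new face: F′ = F + V = 8.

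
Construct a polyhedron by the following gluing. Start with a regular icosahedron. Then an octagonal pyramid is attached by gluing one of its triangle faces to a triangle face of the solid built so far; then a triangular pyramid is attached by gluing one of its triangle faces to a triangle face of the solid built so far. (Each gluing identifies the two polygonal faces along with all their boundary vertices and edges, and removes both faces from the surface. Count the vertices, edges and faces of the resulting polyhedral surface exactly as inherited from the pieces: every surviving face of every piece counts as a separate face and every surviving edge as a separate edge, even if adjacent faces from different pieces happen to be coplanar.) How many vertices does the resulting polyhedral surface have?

19

A regular icosahedron: V=12, E=30, F=20.
Attach an octagonal pyramid (V=9, E=16, F=9) along a 3-gon: merge 3 vertices and 3 edges, delete both glued faces → V=18, E=43, F=27.
Attach a triangular pyramid (V=4, E=6, F=4) along a 3-gon: merge 3 vertices and 3 edges, delete both glued faces → V=19, E=46, F=29.
Check: V − E + F = 19 − 46 + 29 = 2.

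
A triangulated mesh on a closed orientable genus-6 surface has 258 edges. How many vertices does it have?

76

χ = 2 − 2·6 = -10, and every face is a triangle so 3F = 2E.
F = 2E/3 = 172. Then V = -10 + E − F = -10 + 258 − 172 = 76.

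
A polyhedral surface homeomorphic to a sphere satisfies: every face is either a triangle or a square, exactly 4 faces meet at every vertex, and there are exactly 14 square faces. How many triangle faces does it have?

Let x be the number of triangles; then F = 14 + x.
Edge–face incidences: 2E = 4·14 + 3·x = 56 + 3x.
Every vertex has degree 4, so 4V = 2E.
Euler: V − E + F = 2 ⇒ (2E)/4 − E + (14 + x) = 2.
Multiply by 8: 2·(2E) − 4·(2E) + 8·(14 + x) = 16, i.e. 112 + 8x − 2·(56 + 3x) = 16.
Collecting terms: 2x = 16, so x = 8.
Then 2E = 56 + 3·8 = 80, so E = 40, V = 2E/4 = 20, F = 14 + 8 = 22.

8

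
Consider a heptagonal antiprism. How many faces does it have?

16

An antiprism on an n-gon has two n-gon caps and 2n triangles: V = 2·7 = 14, E = 4·7 = 28, F = 2·7 + 2 = 16.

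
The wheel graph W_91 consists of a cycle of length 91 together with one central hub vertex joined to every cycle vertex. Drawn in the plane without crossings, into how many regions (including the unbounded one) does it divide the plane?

W_91 has V = 91 + 1 = 92 vertices and E = 2·91 = 182 edges.
By Euler's formula F = 2 − V + E = 2 − 92 + 182 = 92.

92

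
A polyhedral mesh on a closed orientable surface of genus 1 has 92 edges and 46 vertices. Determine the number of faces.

46

For a closed orientable surface of genus 1, χ = 2 − 2·1 = 0.
F = 0 − V + E = 0 − 46 + 92 = 46.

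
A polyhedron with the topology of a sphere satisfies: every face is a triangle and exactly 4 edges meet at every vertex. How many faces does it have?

Each face has 3 edges and each edge borders two faces, so 2E = 3F.
Each vertex has degree 4, so 4V = 2E and hence V = 3F/4.
Euler: V − E + F = 2 ⇒ (3F/4) − (3F/2) + F = 2.
Multiply by 8: (6 − 12 + 8)F = 16, i.e. 2F = 16.
So F = 8, E = 3·8/2 = 12, V = 3·8/4 = 6.

8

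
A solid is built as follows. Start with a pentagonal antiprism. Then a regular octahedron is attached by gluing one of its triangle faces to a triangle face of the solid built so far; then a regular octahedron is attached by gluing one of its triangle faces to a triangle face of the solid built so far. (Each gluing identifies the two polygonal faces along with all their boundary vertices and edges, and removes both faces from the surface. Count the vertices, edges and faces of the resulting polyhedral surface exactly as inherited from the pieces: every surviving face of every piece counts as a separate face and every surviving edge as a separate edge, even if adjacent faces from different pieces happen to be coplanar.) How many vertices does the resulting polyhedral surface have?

A pentagonal antiprism: V=10, E=20, F=12.
Attach a regular octahedron (V=6, E=12, F=8) along a 3-gon: merge 3 vertices and 3 edges, delete both glued faces → V=13, E=29, F=18.
Attach a regular octahedron (V=6, E=12, F=8) along a 3-gon: merge 3 vertices and 3 edges, delete both glued faces → V=16, E=38, F=24.
Check: V − E + F = 16 − 38 + 24 = 2.

16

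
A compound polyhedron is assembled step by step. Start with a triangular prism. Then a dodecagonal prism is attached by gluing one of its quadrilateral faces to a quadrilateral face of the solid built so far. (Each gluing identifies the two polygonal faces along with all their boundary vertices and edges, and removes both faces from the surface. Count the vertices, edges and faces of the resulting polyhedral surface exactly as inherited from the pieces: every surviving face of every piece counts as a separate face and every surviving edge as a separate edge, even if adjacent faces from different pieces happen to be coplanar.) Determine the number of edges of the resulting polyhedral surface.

41

A triangular prism: V=6, E=9, F=5.
Attach a dodecagonal prism (V=24, E=36, F=14) along a 4-gon: merge 4 vertices and 4 edges, delete both glued faces → V=26, E=41, F=17.
Check: V − E + F = 26 − 41 + 17 = 2.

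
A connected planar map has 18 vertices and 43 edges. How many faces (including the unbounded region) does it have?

Euler's formula for a connected plane graph: V − E + F = 2, so F = 2 − 18 + 43 = 27.

27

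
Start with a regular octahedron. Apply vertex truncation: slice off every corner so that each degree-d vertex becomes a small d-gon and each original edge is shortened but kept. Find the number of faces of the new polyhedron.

14

The base solid has V = 6, E = 12, F = 8.
Truncation replaces each original edge-end by a new vertex, so V′ = 2E = 24.
Each original edge survives, and each old vertex of degree d contributes d new edges; summing degrees gives Σd = 2E, so E′ = E + 2E = 3E = 36.
Each original face survives and each original vertex becomes one new face: F′ = F + V = 14.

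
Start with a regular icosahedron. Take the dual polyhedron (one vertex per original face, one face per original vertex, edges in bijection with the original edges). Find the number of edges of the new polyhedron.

The base solid has V = 12, E = 30, F = 20.
The dual swaps V and F and preserves E: V′ = F = 20, E′ = E = 30, F′ = V = 12.

30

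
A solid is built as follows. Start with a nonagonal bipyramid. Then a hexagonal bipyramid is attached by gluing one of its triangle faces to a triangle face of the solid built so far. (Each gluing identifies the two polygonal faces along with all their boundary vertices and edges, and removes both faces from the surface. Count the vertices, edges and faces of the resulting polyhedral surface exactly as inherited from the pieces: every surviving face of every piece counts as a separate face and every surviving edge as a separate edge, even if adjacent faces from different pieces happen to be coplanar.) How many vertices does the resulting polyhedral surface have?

16

A nonagonal bipyramid: V=11, E=27, F=18.
Attach a hexagonal bipyramid (V=8, E=18, F=12) along a 3-gon: merge 3 vertices and 3 edges, delete both glued faces → V=16, E=42, F=28.
Check: V − E + F = 16 − 42 + 28 = 2.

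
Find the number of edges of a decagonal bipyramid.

30

A bipyramid over an n-gon has 2n triangular faces and n + 2 vertices: V = 10 + 2 = 12, E = 3·10 = 30, F = 2·10 = 20.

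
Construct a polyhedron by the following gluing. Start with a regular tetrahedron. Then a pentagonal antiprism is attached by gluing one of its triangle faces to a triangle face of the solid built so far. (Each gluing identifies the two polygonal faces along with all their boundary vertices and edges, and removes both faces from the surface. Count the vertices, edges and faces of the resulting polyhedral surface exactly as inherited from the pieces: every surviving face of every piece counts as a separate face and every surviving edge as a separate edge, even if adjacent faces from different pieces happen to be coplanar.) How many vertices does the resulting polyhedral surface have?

A regular tetrahedron: V=4, E=6, F=4.
Attach a pentagonal antiprism (V=10, E=20, F=12) along a 3-gon: merge 3 vertices and 3 edges, delete both glued faces → V=11, E=23, F=14.
Check: V − E + F = 11 − 23 + 14 = 2.

11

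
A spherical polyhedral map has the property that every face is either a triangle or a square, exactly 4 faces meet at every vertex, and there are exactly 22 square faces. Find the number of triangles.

Let x be the number of triangles; then F = 22 + x.
Edge–face incidences: 2E = 4·22 + 3·x = 88 + 3x.
Every vertex has degree 4, so 4V = 2E.
Euler: V − E + F = 2 ⇒ (2E)/4 − E + (22 + x) = 2.
Multiply by 8: 2·(2E) − 4·(2E) + 8·(22 + x) = 16, i.e. 176 + 8x − 2·(88 + 3x) = 16.
Collecting terms: 2x = 16, so x = 8.
Then 2E = 88 + 3·8 = 112, so E = 56, V = 2E/4 = 28, F = 22 + 8 = 30.

8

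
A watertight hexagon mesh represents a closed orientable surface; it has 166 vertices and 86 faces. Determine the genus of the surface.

4

Every face is a hexagon, so 2E = 6·86 = 516, giving E = 258.
χ = V − E + F = 166 − 258 + 86 = -6.
For a closed orientable surface χ = 2 − 2g, so g = (2 − (-6))/2 = 4.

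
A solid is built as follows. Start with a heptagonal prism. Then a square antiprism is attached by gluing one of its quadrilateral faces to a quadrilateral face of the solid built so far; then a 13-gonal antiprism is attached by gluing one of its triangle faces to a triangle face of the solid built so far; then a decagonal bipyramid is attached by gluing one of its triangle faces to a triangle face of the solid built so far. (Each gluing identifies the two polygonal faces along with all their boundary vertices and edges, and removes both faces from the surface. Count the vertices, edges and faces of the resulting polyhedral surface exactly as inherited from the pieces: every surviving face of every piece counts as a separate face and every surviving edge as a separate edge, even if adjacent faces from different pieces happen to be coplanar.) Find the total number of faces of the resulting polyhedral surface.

A heptagonal prism: V=14, E=21, F=9.
Attach a square antiprism (V=8, E=16, F=10) along a 4-gon: merge 4 vertices and 4 edges, delete both glued faces → V=18, E=33, F=17.
Attach a 13-gonal antiprism (V=26, E=52, F=28) along a 3-gon: merge 3 vertices and 3 edges, delete both glued faces → V=41, E=82, F=43.
Attach a decagonal bipyramid (V=12, E=30, F=20) along a 3-gon: merge 3 vertices and 3 edges, delete both glued faces → V=50, E=109, F=61.
Check: V − E + F = 50 − 109 + 61 = 2.

61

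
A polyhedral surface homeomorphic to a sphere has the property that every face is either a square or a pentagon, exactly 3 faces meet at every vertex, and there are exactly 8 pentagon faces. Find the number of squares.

2

Let x be the number of squares; then F = 8 + x.
Edge–face incidences: 2E = 5·8 + 4·x = 40 + 4x.
Every vertex has degree 3, so 3V = 2E.
Euler: V − E + F = 2 ⇒ (2E)/3 − E + (8 + x) = 2.
Multiply by 6: 2·(2E) − 3·(2E) + 6·(8 + x) = 12, i.e. 48 + 6x − (40 + 4x) = 12.
Collecting terms: 2x + 8 = 12, so 2x = 4, so x = 2.
Then 2E = 40 + 4·2 = 48, so E = 24, V = 2E/3 = 16, F = 8 + 2 = 10.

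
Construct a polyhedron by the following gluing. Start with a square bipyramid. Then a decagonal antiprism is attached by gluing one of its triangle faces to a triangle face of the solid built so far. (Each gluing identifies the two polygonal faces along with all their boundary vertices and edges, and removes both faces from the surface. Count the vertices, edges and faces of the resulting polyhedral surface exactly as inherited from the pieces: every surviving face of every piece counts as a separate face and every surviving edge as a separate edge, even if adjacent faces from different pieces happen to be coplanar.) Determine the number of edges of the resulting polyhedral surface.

A square bipyramid: V=6, E=12, F=8.
Attach a decagonal antiprism (V=20, E=40, F=22) along a 3-gon: merge 3 vertices and 3 edges, delete both glued faces → V=23, E=49, F=28.
Check: V − E + F = 23 − 49 + 28 = 2.

49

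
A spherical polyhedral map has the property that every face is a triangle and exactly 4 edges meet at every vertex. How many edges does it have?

12

Each face has 3 edges and each edge borders two faces, so 2E = 3F.
Each vertex has degree 4, so 4V = 2E and hence V = 3F/4.
Euler: V − E + F = 2 ⇒ (3F/4) − (3F/2) + F = 2.
Multiply by 8: (6 − 12 + 8)F = 16, i.e. 2F = 16.
So F = 8, E = 3·8/2 = 12, V = 3·8/4 = 6.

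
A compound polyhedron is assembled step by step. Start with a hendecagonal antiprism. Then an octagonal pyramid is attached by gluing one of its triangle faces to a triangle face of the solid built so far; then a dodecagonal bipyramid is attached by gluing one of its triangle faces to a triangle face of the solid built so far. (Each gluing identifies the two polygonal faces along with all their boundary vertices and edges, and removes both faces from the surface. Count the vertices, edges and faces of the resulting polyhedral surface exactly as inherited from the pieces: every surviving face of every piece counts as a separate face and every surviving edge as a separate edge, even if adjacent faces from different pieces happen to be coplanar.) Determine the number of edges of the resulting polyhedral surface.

A hendecagonal antiprism: V=22, E=44, F=24.
Attach an octagonal pyramid (V=9, E=16, F=9) along a 3-gon: merge 3 vertices and 3 edges, delete both glued faces → V=28, E=57, F=31.
Attach a dodecagonal bipyramid (V=14, E=36, F=24) along a 3-gon: merge 3 vertices and 3 edges, delete both glued faces → V=39, E=90, F=53.
Check: V − E + F = 39 − 90 + 53 = 2.

90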